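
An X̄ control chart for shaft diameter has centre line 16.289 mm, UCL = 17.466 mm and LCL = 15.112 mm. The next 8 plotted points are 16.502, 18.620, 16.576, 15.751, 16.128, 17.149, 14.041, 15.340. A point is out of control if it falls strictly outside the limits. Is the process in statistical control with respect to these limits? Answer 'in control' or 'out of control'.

out of control

Compare each point to [15.112, 17.466]: sample 2 = 18.620 > UCL; sample 7 = 14.041 < LCL.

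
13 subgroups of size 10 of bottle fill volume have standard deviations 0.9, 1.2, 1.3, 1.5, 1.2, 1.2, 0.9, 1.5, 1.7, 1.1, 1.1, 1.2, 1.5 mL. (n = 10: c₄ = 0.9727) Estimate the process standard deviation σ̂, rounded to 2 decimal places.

1.29

s̄ = (0.9 + 1.2 + 1.3 + 1.5 + 1.2 + 1.2 + 0.9 + 1.5 + 1.7 + 1.1 + 1.1 + 1.2 + 1.5) / 13 = 1.2538
σ̂ = s̄ / c₄ = 1.2538 / 0.9727 = 1.2890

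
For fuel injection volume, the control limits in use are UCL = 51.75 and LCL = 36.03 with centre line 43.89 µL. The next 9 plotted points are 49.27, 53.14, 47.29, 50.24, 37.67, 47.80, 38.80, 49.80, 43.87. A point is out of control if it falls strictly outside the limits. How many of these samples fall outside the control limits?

1

Compare each point to [36.03, 51.75]: sample 2 = 53.14 > UCL.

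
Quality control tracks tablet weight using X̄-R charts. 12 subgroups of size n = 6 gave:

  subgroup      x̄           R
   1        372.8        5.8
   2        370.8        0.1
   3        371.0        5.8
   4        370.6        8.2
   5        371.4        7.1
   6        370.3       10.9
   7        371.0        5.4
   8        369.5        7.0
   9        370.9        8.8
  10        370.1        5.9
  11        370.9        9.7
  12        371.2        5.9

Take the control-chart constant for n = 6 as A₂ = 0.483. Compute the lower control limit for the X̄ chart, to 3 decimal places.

367.631

X̄̄ = (372.8 + 370.8 + 371.0 + 370.6 + 371.4 + 370.3 + 371.0 + 369.5 + 370.9 + 370.1 + 370.9 + 371.2) / 12 = 4450.5000 / 12 = 370.8750
R̄ = (5.8 + 0.1 + 5.8 + 8.2 + 7.1 + 10.9 + 5.4 + 7.0 + 8.8 + 5.9 + 9.7 + 5.9) / 12 = 80.6000 / 12 = 6.7167
LCL = X̄̄ − A₂·R̄ = 370.8750 − 0.483 × 6.7167 = 367.6309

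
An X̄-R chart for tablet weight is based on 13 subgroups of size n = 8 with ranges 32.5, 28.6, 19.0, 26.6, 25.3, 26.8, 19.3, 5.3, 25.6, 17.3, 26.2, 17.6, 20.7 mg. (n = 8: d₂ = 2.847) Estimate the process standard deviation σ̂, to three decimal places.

7.857

R̄ = (32.5 + 28.6 + 19.0 + 26.6 + 25.3 + 26.8 + 19.3 + 5.3 + 25.6 + 17.3 + 26.2 + 17.6 + 20.7) / 13 = 22.3692
σ̂ = R̄ / d₂ = 22.3692 / 2.847 = 7.8571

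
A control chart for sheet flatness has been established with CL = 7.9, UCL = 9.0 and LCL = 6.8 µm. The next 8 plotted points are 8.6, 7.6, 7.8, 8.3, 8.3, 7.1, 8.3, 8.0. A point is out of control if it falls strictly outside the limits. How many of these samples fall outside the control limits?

0

All 8 points lie within [6.8, 9.0].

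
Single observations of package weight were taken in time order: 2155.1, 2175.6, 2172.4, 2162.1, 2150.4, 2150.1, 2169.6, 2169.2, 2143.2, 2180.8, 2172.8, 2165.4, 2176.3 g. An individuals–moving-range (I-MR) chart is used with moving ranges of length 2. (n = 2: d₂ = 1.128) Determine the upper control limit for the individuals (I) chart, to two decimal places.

2199.38

X̄ = (2155.1 + 2175.6 + 2172.4 + 2162.1 + 2150.4 + 2150.1 + 2169.6 + 2169.2 + 2143.2 + 2180.8 + 2172.8 + 2165.4 + 2176.3) / 13 = 2164.8462
Moving ranges: 20.5, 3.2, 10.3, 11.7, 0.3, 19.5, 0.4, 26.0, 37.6, 8.0, 7.4, 10.9; M̄R̄ = 155.8000 / 12 = 12.9833
UCL = X̄ + 3·M̄R̄/d₂ = 2164.8462 + 3 × 12.9833 / 1.128 = 2199.3763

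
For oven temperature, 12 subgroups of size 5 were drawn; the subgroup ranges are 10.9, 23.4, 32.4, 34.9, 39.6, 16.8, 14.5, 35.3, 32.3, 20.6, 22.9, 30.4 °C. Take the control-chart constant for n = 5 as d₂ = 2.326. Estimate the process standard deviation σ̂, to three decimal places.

R̄ = (10.9 + 23.4 + 32.4 + 34.9 + 39.6 + 16.8 + 14.5 + 35.3 + 32.3 + 20.6 + 22.9 + 30.4) / 12 = 26.1667
σ̂ = R̄ / d₂ = 26.1667 / 2.326 = 11.2496

11.250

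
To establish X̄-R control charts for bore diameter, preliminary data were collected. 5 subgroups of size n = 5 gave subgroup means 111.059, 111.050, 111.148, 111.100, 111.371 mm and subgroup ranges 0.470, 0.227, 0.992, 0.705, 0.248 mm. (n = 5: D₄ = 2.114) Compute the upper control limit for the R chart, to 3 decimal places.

R̄ = (0.470 + 0.227 + 0.992 + 0.705 + 0.248) / 5 = 2.6420 / 5 = 0.5284
UCL_R = D₄·R̄ = 2.114 × 0.5284 = 1.1170

1.117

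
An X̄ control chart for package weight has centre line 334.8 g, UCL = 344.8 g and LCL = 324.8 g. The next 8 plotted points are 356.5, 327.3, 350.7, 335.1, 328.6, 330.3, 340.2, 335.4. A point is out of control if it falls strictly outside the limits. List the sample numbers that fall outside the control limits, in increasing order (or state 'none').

Compare each point to [324.8, 344.8]: sample 1 = 356.5 > UCL; sample 3 = 350.7 > UCL.

1, 3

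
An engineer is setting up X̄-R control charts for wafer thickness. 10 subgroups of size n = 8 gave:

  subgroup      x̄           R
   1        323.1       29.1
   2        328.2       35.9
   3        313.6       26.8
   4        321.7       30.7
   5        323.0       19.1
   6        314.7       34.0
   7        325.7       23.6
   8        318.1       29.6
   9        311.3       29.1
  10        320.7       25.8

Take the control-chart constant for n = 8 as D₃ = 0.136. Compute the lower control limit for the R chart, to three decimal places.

3.858

R̄ = (29.1 + 35.9 + 26.8 + 30.7 + 19.1 + 34.0 + 23.6 + 29.6 + 29.1 + 25.8) / 10 = 283.7000 / 10 = 28.3700
LCL_R = D₃·R̄ = 0.136 × 28.3700 = 3.8583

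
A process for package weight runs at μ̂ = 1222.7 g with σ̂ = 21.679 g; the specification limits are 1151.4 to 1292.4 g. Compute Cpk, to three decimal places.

Cpu = (USL − μ̂) / (3σ̂) = (1292.4 − 1222.7) / (3 × 21.679) = 1.0717; Cpl = (μ̂ − LSL) / (3σ̂) = (1222.7 − 1151.4) / (3 × 21.679) = 1.0963; Cpk = min(Cpu, Cpl) = 1.0717

1.072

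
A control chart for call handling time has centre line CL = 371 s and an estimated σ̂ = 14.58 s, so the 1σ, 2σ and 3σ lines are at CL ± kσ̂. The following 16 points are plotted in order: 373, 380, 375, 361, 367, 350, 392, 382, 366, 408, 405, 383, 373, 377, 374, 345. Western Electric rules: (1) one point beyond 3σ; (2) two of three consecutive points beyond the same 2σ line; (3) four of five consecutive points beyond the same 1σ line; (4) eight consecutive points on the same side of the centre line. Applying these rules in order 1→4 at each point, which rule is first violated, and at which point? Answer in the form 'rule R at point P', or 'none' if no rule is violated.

Zone of each point (C = within 1σ̂, B = 1σ̂–2σ̂, A = 2σ̂–3σ̂, * = beyond 3σ̂; sign = side of CL): 1:+C, 2:+C, 3:+C, 4:-C, 5:-C, 6:-B, 7:+B, 8:+C, 9:-C, 10:+A, 11:+A, 12:+C, 13:+C, 14:+C, 15:+C, 16:-B
Rule 2 (two of three consecutive points beyond the same 2σ limit) is satisfied at point 11.

rule 2 at point 11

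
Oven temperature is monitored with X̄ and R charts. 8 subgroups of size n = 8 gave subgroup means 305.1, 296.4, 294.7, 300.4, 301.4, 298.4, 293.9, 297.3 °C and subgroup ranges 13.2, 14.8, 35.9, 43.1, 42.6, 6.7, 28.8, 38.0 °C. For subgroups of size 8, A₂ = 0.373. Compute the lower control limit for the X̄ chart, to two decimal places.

288.05

X̄̄ = (305.1 + 296.4 + 294.7 + 300.4 + 301.4 + 298.4 + 293.9 + 297.3) / 8 = 2387.6000 / 8 = 298.4500
R̄ = (13.2 + 14.8 + 35.9 + 43.1 + 42.6 + 6.7 + 28.8 + 38.0) / 8 = 223.1000 / 8 = 27.8875
LCL = X̄̄ − A₂·R̄ = 298.4500 − 0.373 × 27.8875 = 288.0480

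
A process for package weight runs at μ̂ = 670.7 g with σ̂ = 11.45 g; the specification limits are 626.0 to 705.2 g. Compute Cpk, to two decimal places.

Cpu = (USL − μ̂) / (3σ̂) = (705.2 − 670.7) / (3 × 11.45) = 1.0044; Cpl = (μ̂ − LSL) / (3σ̂) = (670.7 − 626.0) / (3 × 11.45) = 1.3013; Cpk = min(Cpu, Cpl) = 1.0044

1.00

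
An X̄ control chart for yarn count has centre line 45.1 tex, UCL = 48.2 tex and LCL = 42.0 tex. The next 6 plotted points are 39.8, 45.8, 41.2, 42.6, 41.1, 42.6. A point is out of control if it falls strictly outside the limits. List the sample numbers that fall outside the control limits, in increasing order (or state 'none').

1, 3, 5

Compare each point to [42.0, 48.2]: sample 1 = 39.8 < LCL; sample 3 = 41.2 < LCL; sample 5 = 41.1 < LCL.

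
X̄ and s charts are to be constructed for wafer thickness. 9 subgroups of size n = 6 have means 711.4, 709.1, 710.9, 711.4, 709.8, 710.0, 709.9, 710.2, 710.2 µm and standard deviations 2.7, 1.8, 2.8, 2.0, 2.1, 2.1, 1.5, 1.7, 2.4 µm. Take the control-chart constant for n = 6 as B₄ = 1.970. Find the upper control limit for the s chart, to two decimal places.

4.18

s̄ = (2.7 + 1.8 + 2.8 + 2.0 + 2.1 + 2.1 + 1.5 + 1.7 + 2.4) / 9 = 2.1222
UCL_s = B₄·s̄ = 1.970 × 2.1222 = 4.1808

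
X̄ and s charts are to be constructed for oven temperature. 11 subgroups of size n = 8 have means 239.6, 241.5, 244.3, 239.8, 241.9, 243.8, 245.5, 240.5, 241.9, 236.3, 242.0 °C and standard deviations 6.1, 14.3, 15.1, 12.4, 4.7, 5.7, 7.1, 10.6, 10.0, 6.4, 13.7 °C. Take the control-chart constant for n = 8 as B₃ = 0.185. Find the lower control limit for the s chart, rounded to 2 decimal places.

1.78

s̄ = (6.1 + 14.3 + 15.1 + 12.4 + 4.7 + 5.7 + 7.1 + 10.6 + 10.0 + 6.4 + 13.7) / 11 = 9.6455
LCL_s = B₃·s̄ = 0.185 × 9.6455 = 1.7844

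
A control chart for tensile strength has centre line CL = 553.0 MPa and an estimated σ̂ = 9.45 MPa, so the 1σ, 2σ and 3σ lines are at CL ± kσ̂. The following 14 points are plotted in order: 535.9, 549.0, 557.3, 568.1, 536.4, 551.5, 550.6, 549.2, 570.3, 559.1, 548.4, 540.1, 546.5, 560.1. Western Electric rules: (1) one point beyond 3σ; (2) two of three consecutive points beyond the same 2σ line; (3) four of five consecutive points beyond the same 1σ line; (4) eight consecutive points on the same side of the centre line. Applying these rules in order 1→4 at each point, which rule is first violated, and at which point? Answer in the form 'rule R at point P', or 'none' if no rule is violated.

none

Zone of each point (C = within 1σ̂, B = 1σ̂–2σ̂, A = 2σ̂–3σ̂, * = beyond 3σ̂; sign = side of CL): 1:-B, 2:-C, 3:+C, 4:+B, 5:-B, 6:-C, 7:-C, 8:-C, 9:+B, 10:+C, 11:-C, 12:-B, 13:-C, 14:+C
No rule fires across all 14 points.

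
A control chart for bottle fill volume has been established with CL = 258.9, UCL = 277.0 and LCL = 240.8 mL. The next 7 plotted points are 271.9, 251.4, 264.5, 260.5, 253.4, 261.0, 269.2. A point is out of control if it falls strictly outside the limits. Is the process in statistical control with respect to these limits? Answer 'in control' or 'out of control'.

in control

All 7 points lie within [240.8, 277.0].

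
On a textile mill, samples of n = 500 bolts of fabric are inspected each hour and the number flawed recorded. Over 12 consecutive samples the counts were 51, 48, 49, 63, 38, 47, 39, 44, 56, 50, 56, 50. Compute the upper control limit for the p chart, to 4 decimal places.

p̄ = Σdᵢ / (k·n) = 591 / (12 × 500) = 0.09850
UCL = p̄ + 3·√(p̄(1−p̄)/n) = 0.09850 + 3 × √(0.09850×0.90150/500) = 0.09850 + 3 × 0.01333 = 0.13848

0.1385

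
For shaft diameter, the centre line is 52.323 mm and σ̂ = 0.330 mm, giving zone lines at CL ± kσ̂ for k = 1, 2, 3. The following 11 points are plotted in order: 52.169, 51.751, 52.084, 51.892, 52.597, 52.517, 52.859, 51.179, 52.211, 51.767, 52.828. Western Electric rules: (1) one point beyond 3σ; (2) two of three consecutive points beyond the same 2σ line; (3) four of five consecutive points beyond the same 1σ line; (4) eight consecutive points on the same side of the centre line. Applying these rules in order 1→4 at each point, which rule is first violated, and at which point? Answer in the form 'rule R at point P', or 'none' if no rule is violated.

rule 1 at point 8

Zone of each point (C = within 1σ̂, B = 1σ̂–2σ̂, A = 2σ̂–3σ̂, * = beyond 3σ̂; sign = side of CL): 1:-C, 2:-B, 3:-C, 4:-B, 5:+C, 6:+C, 7:+B, 8:-*, 9:-C, 10:-B, 11:+B
Rule 1 (one point beyond the 3σ limits) is satisfied at point 8.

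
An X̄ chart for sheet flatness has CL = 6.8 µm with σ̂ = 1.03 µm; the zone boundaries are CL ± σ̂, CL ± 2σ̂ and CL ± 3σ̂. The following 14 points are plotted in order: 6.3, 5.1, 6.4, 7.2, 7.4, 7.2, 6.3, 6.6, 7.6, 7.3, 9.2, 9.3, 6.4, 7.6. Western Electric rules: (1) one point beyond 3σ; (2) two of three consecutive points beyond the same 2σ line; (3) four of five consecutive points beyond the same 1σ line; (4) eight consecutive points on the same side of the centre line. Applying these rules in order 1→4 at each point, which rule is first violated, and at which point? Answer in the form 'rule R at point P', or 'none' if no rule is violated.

rule 2 at point 12

Zone of each point (C = within 1σ̂, B = 1σ̂–2σ̂, A = 2σ̂–3σ̂, * = beyond 3σ̂; sign = side of CL): 1:-C, 2:-B, 3:-C, 4:+C, 5:+C, 6:+C, 7:-C, 8:-C, 9:+C, 10:+C, 11:+A, 12:+A, 13:-C, 14:+C
Rule 2 (two of three consecutive points beyond the same 2σ limit) is satisfied at point 12.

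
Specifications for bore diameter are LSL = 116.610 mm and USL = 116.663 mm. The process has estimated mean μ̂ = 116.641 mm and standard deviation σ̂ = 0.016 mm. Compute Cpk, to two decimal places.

0.46

Cpu = (USL − μ̂) / (3σ̂) = (116.663 − 116.641) / (3 × 0.016) = 0.4583; Cpl = (μ̂ − LSL) / (3σ̂) = (116.641 − 116.610) / (3 × 0.016) = 0.6458; Cpk = min(Cpu, Cpl) = 0.4583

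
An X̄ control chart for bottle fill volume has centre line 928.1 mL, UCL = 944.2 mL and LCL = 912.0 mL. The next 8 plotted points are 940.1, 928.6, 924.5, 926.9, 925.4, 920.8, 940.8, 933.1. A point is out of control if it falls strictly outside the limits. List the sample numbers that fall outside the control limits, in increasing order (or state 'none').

none

All 8 points lie within [912.0, 944.2].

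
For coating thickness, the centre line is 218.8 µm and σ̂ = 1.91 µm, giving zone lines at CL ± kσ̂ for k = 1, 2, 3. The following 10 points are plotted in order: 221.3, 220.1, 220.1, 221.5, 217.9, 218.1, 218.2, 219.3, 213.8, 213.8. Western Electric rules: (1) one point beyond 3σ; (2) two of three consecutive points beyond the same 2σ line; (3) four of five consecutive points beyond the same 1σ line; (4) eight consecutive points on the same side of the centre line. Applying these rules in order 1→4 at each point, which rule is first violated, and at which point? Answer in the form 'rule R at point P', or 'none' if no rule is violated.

Zone of each point (C = within 1σ̂, B = 1σ̂–2σ̂, A = 2σ̂–3σ̂, * = beyond 3σ̂; sign = side of CL): 1:+B, 2:+C, 3:+C, 4:+B, 5:-C, 6:-C, 7:-C, 8:+C, 9:-A, 10:-A
Rule 2 (two of three consecutive points beyond the same 2σ limit) is satisfied at point 10.

rule 2 at point 10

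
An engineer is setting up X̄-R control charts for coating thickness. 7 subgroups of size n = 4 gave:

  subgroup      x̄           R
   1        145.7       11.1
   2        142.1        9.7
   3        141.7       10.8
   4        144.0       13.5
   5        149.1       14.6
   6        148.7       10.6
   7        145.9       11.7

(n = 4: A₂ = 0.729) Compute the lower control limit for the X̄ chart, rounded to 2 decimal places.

136.77

X̄̄ = (145.7 + 142.1 + 141.7 + 144.0 + 149.1 + 148.7 + 145.9) / 7 = 1017.2000 / 7 = 145.3143
R̄ = (11.1 + 9.7 + 10.8 + 13.5 + 14.6 + 10.6 + 11.7) / 7 = 82.0000 / 7 = 11.7143
LCL = X̄̄ − A₂·R̄ = 145.3143 − 0.729 × 11.7143 = 136.7746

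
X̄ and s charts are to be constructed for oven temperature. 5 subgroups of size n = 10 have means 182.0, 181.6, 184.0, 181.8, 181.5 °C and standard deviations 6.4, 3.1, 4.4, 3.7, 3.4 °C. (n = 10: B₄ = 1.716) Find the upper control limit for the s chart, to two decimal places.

s̄ = (6.4 + 3.1 + 4.4 + 3.7 + 3.4) / 5 = 4.2000
UCL_s = B₄·s̄ = 1.716 × 4.2000 = 7.2072

7.21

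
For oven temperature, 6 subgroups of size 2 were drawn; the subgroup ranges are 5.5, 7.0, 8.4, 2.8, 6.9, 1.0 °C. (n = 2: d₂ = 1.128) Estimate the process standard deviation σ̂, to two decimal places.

R̄ = (5.5 + 7.0 + 8.4 + 2.8 + 6.9 + 1.0) / 6 = 5.2667
σ̂ = R̄ / d₂ = 5.2667 / 1.128 = 4.6690

4.67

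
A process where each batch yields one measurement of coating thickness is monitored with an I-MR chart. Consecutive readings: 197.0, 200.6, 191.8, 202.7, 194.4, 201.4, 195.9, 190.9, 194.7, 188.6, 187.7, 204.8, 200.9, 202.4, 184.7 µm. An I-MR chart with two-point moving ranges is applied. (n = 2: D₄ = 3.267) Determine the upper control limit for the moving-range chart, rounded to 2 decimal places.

Moving ranges: 3.6, 8.8, 10.9, 8.3, 7.0, 5.5, 5.0, 3.8, 6.1, 0.9, 17.1, 3.9, 1.5, 17.7; M̄R̄ = 100.1000 / 14 = 7.1500
UCL_MR = D₄·M̄R̄ = 3.267 × 7.1500 = 23.3590

23.36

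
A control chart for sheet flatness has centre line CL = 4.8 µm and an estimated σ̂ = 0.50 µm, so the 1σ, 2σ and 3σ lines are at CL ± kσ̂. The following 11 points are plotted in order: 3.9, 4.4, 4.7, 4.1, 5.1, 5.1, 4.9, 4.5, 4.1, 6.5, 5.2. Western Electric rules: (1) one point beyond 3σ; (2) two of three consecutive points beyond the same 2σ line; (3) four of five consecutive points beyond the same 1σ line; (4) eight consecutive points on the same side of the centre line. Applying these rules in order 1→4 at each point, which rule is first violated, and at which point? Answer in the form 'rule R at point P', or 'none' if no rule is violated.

Zone of each point (C = within 1σ̂, B = 1σ̂–2σ̂, A = 2σ̂–3σ̂, * = beyond 3σ̂; sign = side of CL): 1:-B, 2:-C, 3:-C, 4:-B, 5:+C, 6:+C, 7:+C, 8:-C, 9:-B, 10:+*, 11:+C
Rule 1 (one point beyond the 3σ limits) is satisfied at point 10.

rule 1 at point 10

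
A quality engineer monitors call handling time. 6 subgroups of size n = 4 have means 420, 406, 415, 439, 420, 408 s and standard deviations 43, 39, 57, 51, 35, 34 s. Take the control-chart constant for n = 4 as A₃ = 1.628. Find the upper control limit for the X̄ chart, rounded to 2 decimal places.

488.28

X̄̄ = (420 + 406 + 415 + 439 + 420 + 408) / 6 = 418.0000
s̄ = (43 + 39 + 57 + 51 + 35 + 34) / 6 = 43.1667
UCL = X̄̄ + A₃·s̄ = 418.0000 + 1.628 × 43.1667 = 488.2753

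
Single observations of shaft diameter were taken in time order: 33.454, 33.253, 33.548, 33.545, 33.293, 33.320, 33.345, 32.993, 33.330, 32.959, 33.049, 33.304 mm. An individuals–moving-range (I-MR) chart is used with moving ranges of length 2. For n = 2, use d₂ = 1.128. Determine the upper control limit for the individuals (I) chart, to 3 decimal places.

X̄ = (33.454 + 33.253 + 33.548 + 33.545 + 33.293 + 33.320 + 33.345 + 32.993 + 33.330 + 32.959 + 33.049 + 33.304) / 12 = 33.2828
Moving ranges: 0.201, 0.295, 0.003, 0.252, 0.027, 0.025, 0.352, 0.337, 0.371, 0.090, 0.255; M̄R̄ = 2.2080 / 11 = 0.2007
UCL = X̄ + 3·M̄R̄/d₂ = 33.2828 + 3 × 0.2007 / 1.128 = 33.8166

33.817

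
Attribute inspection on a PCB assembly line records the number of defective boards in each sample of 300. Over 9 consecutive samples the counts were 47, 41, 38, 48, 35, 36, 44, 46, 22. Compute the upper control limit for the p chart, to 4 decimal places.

0.1909

p̄ = Σdᵢ / (k·n) = 357 / (9 × 300) = 0.13222
UCL = p̄ + 3·√(p̄(1−p̄)/n) = 0.13222 + 3 × √(0.13222×0.86778/300) = 0.13222 + 3 × 0.01956 = 0.19089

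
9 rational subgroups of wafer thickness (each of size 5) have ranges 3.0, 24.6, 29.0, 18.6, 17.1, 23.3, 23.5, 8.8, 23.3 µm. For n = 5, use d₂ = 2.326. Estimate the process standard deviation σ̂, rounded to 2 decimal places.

8.18

R̄ = (3.0 + 24.6 + 29.0 + 18.6 + 17.1 + 23.3 + 23.5 + 8.8 + 23.3) / 9 = 19.0222
σ̂ = R̄ / d₂ = 19.0222 / 2.326 = 8.1781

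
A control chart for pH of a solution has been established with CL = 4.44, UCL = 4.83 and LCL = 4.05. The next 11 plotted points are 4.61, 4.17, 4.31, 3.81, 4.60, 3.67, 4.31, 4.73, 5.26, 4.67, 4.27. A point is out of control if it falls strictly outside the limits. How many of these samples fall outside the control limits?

3

Compare each point to [4.05, 4.83]: sample 4 = 3.81 < LCL; sample 6 = 3.67 < LCL; sample 9 = 5.26 > UCL.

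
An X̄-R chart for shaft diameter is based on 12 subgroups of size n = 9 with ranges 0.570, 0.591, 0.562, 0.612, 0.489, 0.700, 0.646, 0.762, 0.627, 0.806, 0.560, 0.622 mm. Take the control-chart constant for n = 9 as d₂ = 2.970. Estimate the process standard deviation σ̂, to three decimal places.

R̄ = (0.570 + 0.591 + 0.562 + 0.612 + 0.489 + 0.700 + 0.646 + 0.762 + 0.627 + 0.806 + 0.560 + 0.622) / 12 = 0.6289
σ̂ = R̄ / d₂ = 0.6289 / 2.970 = 0.2118

0.212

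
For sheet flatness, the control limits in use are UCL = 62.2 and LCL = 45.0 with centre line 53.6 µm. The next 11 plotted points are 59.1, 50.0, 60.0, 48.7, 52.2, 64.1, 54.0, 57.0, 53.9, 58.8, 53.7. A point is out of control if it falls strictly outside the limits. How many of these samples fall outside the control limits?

Compare each point to [45.0, 62.2]: sample 6 = 64.1 > UCL.

1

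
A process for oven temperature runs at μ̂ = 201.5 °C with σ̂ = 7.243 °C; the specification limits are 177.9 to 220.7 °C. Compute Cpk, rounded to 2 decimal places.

Cpu = (USL − μ̂) / (3σ̂) = (220.7 − 201.5) / (3 × 7.243) = 0.8836; Cpl = (μ̂ − LSL) / (3σ̂) = (201.5 − 177.9) / (3 × 7.243) = 1.0861; Cpk = min(Cpu, Cpl) = 0.8836

0.88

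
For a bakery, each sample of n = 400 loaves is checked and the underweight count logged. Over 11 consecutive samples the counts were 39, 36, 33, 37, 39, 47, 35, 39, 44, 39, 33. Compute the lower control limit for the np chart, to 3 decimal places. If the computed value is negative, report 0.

20.623

p̄ = Σdᵢ / (k·n) = 421 / (11 × 400) = 0.09568
LCL = np̄ − 3·√(np̄(1−p̄)) = 38.2727 − 3 × 5.8831 = 20.6235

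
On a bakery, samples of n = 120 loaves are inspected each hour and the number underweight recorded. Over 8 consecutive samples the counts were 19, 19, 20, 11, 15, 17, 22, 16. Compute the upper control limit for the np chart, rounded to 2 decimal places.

p̄ = Σdᵢ / (k·n) = 139 / (8 × 120) = 0.14479
UCL = np̄ + 3·√(np̄(1−p̄)) = 17.3750 + 3 × √(17.3750×0.85521) = 17.3750 + 3 × 3.8548 = 28.9393

28.94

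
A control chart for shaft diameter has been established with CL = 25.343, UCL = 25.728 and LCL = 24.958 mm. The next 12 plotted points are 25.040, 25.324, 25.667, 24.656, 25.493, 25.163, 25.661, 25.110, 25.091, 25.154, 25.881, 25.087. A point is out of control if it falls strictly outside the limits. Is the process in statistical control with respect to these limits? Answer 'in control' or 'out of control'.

out of control

Compare each point to [24.958, 25.728]: sample 4 = 24.656 < LCL; sample 11 = 25.881 > UCL.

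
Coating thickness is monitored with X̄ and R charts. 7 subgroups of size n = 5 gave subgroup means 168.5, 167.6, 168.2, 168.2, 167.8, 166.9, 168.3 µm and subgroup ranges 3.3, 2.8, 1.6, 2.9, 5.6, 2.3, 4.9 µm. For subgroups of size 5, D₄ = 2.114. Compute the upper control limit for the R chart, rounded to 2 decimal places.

R̄ = (3.3 + 2.8 + 1.6 + 2.9 + 5.6 + 2.3 + 4.9) / 7 = 23.4000 / 7 = 3.3429
UCL_R = D₄·R̄ = 2.114 × 3.3429 = 7.0668

7.07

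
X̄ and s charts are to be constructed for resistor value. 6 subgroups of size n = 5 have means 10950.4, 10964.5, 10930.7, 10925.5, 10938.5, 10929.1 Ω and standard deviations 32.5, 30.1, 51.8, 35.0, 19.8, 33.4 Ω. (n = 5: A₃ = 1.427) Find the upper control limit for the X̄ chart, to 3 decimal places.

X̄̄ = (10950.4 + 10964.5 + 10930.7 + 10925.5 + 10938.5 + 10929.1) / 6 = 10939.7833
s̄ = (32.5 + 30.1 + 51.8 + 35.0 + 19.8 + 33.4) / 6 = 33.7667
UCL = X̄̄ + A₃·s̄ = 10939.7833 + 1.427 × 33.7667 = 10987.9684

10987.968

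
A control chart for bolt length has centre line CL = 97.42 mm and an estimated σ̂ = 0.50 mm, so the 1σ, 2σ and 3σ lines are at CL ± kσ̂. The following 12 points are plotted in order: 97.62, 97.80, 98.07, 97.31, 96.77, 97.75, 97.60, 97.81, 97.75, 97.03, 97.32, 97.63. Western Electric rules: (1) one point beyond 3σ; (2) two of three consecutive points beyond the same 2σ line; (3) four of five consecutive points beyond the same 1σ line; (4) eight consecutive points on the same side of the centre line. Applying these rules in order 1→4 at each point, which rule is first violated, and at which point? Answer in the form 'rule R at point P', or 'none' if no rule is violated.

none

Zone of each point (C = within 1σ̂, B = 1σ̂–2σ̂, A = 2σ̂–3σ̂, * = beyond 3σ̂; sign = side of CL): 1:+C, 2:+C, 3:+B, 4:-C, 5:-B, 6:+C, 7:+C, 8:+C, 9:+C, 10:-C, 11:-C, 12:+C
No rule fires across all 12 points.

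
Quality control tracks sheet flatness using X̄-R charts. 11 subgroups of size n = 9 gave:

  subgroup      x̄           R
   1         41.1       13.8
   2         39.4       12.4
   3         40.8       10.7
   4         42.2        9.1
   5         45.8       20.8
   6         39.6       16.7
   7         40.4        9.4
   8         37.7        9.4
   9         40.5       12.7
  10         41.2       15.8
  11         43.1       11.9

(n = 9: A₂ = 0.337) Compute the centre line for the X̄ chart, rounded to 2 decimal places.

X̄̄ = (41.1 + 39.4 + 40.8 + 42.2 + 45.8 + 39.6 + 40.4 + 37.7 + 40.5 + 41.2 + 43.1) / 11 = 451.8000 / 11 = 41.0727
CL = X̄̄ = 41.0727

41.07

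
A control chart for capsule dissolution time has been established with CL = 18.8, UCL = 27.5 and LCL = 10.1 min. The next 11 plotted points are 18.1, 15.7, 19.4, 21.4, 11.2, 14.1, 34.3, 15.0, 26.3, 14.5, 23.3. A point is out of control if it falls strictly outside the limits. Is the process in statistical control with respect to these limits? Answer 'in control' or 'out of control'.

out of control

Compare each point to [10.1, 27.5]: sample 7 = 34.3 > UCL.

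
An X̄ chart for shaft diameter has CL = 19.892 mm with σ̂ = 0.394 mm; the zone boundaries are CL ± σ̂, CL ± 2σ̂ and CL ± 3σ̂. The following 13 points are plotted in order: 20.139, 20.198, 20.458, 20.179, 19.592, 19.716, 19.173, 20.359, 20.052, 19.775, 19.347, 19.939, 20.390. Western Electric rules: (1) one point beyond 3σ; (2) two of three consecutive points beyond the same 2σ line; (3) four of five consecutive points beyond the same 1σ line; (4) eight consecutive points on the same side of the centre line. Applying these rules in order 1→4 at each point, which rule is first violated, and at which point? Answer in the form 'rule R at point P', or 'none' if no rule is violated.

Zone of each point (C = within 1σ̂, B = 1σ̂–2σ̂, A = 2σ̂–3σ̂, * = beyond 3σ̂; sign = side of CL): 1:+C, 2:+C, 3:+B, 4:+C, 5:-C, 6:-C, 7:-B, 8:+B, 9:+C, 10:-C, 11:-B, 12:+C, 13:+B
No rule fires across all 13 points.

none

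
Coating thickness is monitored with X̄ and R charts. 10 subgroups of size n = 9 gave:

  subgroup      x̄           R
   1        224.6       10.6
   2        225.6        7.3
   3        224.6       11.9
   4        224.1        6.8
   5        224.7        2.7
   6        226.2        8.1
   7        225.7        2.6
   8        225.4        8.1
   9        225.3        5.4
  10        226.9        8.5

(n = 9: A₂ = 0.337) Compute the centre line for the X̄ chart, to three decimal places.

X̄̄ = (224.6 + 225.6 + 224.6 + 224.1 + 224.7 + 226.2 + 225.7 + 225.4 + 225.3 + 226.9) / 10 = 2253.1000 / 10 = 225.3100
CL = X̄̄ = 225.3100

225.310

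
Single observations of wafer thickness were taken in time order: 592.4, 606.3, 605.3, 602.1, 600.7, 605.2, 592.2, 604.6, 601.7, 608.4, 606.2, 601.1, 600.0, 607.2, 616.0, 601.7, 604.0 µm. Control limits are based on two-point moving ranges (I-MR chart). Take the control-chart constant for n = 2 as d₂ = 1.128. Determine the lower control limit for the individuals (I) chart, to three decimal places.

586.619

X̄ = (592.4 + 606.3 + 605.3 + 602.1 + 600.7 + 605.2 + 592.2 + 604.6 + 601.7 + 608.4 + 606.2 + 601.1 + 600.0 + 607.2 + 616.0 + 601.7 + 604.0) / 17 = 603.2412
Moving ranges: 13.9, 1.0, 3.2, 1.4, 4.5, 13.0, 12.4, 2.9, 6.7, 2.2, 5.1, 1.1, 7.2, 8.8, 14.3, 2.3; M̄R̄ = 100.0000 / 16 = 6.2500
LCL = X̄ − 3·M̄R̄/d₂ = 603.2412 − 3 × 6.2500 / 1.128 = 586.6188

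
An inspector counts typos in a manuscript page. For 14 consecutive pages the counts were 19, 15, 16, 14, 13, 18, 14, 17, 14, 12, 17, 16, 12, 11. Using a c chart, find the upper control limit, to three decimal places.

26.421

c̄ = (19 + 15 + 16 + 14 + 13 + 18 + 14 + 17 + 14 + 12 + 17 + 16 + 12 + 11) / 14 = 208 / 14 = 14.8571
UCL = c̄ + 3√c̄ = 14.8571 + 3 × √14.8571 = 14.8571 + 3 × 3.8545 = 26.4206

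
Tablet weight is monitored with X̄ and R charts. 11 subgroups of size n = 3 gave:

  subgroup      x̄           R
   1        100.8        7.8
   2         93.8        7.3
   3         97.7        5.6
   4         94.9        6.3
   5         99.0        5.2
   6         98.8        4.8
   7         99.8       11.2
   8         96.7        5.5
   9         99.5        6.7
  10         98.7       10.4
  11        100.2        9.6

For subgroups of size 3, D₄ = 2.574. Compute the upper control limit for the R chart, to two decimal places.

R̄ = (7.8 + 7.3 + 5.6 + 6.3 + 5.2 + 4.8 + 11.2 + 5.5 + 6.7 + 10.4 + 9.6) / 11 = 80.4000 / 11 = 7.3091
UCL_R = D₄·R̄ = 2.574 × 7.3091 = 18.8136

18.81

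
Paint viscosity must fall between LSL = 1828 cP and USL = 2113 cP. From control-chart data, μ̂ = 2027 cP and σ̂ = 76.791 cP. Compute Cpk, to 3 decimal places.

0.373

Cpu = (USL − μ̂) / (3σ̂) = (2113 − 2027) / (3 × 76.791) = 0.3733; Cpl = (μ̂ − LSL) / (3σ̂) = (2027 − 1828) / (3 × 76.791) = 0.8638; Cpk = min(Cpu, Cpl) = 0.3733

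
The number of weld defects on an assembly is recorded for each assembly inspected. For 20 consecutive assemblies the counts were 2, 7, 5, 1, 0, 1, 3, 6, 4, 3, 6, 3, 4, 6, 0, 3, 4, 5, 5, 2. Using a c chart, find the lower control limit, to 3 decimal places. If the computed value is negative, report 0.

c̄ = (2 + 7 + 5 + 1 + 0 + 1 + 3 + 6 + 4 + 3 + 6 + 3 + 4 + 6 + 0 + 3 + 4 + 5 + 5 + 2) / 20 = 70 / 20 = 3.5000
LCL = c̄ − 3√c̄ = 3.5000 − 3 × 1.8708 = -2.1125 → 0 (cannot be negative)

0.000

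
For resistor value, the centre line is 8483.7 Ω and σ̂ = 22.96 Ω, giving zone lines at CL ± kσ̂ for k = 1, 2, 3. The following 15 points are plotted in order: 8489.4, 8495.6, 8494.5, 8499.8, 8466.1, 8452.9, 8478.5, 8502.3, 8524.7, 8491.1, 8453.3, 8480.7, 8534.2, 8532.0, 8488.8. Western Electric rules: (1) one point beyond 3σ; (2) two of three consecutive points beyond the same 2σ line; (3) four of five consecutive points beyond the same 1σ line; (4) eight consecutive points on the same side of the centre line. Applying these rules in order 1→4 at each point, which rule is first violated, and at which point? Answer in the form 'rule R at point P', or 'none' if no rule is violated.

Zone of each point (C = within 1σ̂, B = 1σ̂–2σ̂, A = 2σ̂–3σ̂, * = beyond 3σ̂; sign = side of CL): 1:+C, 2:+C, 3:+C, 4:+C, 5:-C, 6:-B, 7:-C, 8:+C, 9:+B, 10:+C, 11:-B, 12:-C, 13:+A, 14:+A, 15:+C
Rule 2 (two of three consecutive points beyond the same 2σ limit) is satisfied at point 14.

rule 2 at point 14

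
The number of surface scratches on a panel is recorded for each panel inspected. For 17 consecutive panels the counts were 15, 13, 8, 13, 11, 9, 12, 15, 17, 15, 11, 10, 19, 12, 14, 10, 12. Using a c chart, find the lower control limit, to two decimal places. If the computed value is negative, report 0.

2.01

c̄ = (15 + 13 + 8 + 13 + 11 + 9 + 12 + 15 + 17 + 15 + 11 + 10 + 19 + 12 + 14 + 10 + 12) / 17 = 216 / 17 = 12.7059
LCL = c̄ − 3√c̄ = 12.7059 − 3 × 3.5645 = 2.0123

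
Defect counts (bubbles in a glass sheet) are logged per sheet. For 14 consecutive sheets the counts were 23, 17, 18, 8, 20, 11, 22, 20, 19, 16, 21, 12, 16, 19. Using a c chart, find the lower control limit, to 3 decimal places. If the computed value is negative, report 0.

4.813

c̄ = (23 + 17 + 18 + 8 + 20 + 11 + 22 + 20 + 19 + 16 + 21 + 12 + 16 + 19) / 14 = 242 / 14 = 17.2857
LCL = c̄ − 3√c̄ = 17.2857 − 3 × 4.1576 = 4.8129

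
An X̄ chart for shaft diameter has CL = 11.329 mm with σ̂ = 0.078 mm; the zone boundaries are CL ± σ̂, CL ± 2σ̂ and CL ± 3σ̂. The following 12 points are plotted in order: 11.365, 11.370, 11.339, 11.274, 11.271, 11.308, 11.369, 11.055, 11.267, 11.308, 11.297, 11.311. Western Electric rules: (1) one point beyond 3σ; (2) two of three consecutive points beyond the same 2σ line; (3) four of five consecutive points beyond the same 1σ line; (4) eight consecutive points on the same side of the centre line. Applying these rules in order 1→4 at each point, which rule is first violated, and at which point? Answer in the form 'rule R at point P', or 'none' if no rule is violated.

rule 1 at point 8

Zone of each point (C = within 1σ̂, B = 1σ̂–2σ̂, A = 2σ̂–3σ̂, * = beyond 3σ̂; sign = side of CL): 1:+C, 2:+C, 3:+C, 4:-C, 5:-C, 6:-C, 7:+C, 8:-*, 9:-C, 10:-C, 11:-C, 12:-C
Rule 1 (one point beyond the 3σ limits) is satisfied at point 8.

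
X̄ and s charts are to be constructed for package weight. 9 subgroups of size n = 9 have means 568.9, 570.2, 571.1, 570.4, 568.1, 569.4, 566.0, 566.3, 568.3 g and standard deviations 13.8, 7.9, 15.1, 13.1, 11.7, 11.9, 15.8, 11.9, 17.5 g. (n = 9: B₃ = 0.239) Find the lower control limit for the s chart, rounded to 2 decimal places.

3.15

s̄ = (13.8 + 7.9 + 15.1 + 13.1 + 11.7 + 11.9 + 15.8 + 11.9 + 17.5) / 9 = 13.1889
LCL_s = B₃·s̄ = 0.239 × 13.1889 = 3.1521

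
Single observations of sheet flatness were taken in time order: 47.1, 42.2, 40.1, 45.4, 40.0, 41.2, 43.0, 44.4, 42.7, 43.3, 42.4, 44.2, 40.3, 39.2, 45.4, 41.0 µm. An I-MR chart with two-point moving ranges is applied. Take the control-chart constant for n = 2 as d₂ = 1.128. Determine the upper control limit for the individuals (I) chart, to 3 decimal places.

50.190

X̄ = (47.1 + 42.2 + 40.1 + 45.4 + 40.0 + 41.2 + 43.0 + 44.4 + 42.7 + 43.3 + 42.4 + 44.2 + 40.3 + 39.2 + 45.4 + 41.0) / 16 = 42.6187
Moving ranges: 4.9, 2.1, 5.3, 5.4, 1.2, 1.8, 1.4, 1.7, 0.6, 0.9, 1.8, 3.9, 1.1, 6.2, 4.4; M̄R̄ = 42.7000 / 15 = 2.8467
UCL = X̄ + 3·M̄R̄/d₂ = 42.6187 + 3 × 2.8467 / 1.128 = 50.1897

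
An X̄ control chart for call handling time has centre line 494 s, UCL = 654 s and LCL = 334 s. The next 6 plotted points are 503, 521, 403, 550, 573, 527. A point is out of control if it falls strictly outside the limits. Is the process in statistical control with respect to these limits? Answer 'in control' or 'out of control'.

All 6 points lie within [334, 654].

in control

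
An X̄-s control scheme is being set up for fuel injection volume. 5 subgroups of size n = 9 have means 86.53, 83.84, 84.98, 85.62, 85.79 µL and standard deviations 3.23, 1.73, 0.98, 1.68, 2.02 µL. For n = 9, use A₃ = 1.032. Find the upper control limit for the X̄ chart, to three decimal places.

X̄̄ = (86.53 + 83.84 + 84.98 + 85.62 + 85.79) / 5 = 85.3520
s̄ = (3.23 + 1.73 + 0.98 + 1.68 + 2.02) / 5 = 1.9280
UCL = X̄̄ + A₃·s̄ = 85.3520 + 1.032 × 1.9280 = 87.3417

87.342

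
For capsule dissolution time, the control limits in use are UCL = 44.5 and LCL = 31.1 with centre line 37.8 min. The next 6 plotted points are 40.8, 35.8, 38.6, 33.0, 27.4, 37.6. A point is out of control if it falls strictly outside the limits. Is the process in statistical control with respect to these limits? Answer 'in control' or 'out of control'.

Compare each point to [31.1, 44.5]: sample 5 = 27.4 < LCL.

out of control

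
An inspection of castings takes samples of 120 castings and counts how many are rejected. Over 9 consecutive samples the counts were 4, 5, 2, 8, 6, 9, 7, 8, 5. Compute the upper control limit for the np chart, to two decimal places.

13.16

p̄ = Σdᵢ / (k·n) = 54 / (9 × 120) = 0.05000
UCL = np̄ + 3·√(np̄(1−p̄)) = 6.0000 + 3 × √(6.0000×0.95000) = 6.0000 + 3 × 2.3875 = 13.1624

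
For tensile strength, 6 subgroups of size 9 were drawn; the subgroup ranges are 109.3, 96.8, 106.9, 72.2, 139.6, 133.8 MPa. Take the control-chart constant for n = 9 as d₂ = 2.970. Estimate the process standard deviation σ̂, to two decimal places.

R̄ = (109.3 + 96.8 + 106.9 + 72.2 + 139.6 + 133.8) / 6 = 109.7667
σ̂ = R̄ / d₂ = 109.7667 / 2.970 = 36.9585

36.96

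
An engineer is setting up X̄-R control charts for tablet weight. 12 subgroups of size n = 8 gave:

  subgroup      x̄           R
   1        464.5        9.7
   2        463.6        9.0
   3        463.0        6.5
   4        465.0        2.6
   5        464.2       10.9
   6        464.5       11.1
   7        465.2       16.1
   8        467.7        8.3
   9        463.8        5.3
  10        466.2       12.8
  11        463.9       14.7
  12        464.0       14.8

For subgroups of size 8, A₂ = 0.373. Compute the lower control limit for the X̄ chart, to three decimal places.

460.847

X̄̄ = (464.5 + 463.6 + 463.0 + 465.0 + 464.2 + 464.5 + 465.2 + 467.7 + 463.8 + 466.2 + 463.9 + 464.0) / 12 = 5575.6000 / 12 = 464.6333
R̄ = (9.7 + 9.0 + 6.5 + 2.6 + 10.9 + 11.1 + 16.1 + 8.3 + 5.3 + 12.8 + 14.7 + 14.8) / 12 = 121.8000 / 12 = 10.1500
LCL = X̄̄ − A₂·R̄ = 464.6333 − 0.373 × 10.1500 = 460.8474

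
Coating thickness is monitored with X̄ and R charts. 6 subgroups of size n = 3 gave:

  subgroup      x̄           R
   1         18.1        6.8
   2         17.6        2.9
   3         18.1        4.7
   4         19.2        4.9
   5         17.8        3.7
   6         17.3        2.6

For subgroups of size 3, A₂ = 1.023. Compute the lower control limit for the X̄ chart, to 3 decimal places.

13.652

X̄̄ = (18.1 + 17.6 + 18.1 + 19.2 + 17.8 + 17.3) / 6 = 108.1000 / 6 = 18.0167
R̄ = (6.8 + 2.9 + 4.7 + 4.9 + 3.7 + 2.6) / 6 = 25.6000 / 6 = 4.2667
LCL = X̄̄ − A₂·R̄ = 18.0167 − 1.023 × 4.2667 = 13.6519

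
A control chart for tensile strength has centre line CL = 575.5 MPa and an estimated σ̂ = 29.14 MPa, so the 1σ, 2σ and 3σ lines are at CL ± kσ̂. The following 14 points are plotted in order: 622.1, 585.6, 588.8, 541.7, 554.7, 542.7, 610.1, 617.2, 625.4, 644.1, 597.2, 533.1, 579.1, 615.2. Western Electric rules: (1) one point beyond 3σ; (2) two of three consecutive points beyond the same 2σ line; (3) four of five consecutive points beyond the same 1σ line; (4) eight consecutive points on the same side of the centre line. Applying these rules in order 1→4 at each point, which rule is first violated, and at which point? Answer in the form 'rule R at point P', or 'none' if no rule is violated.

rule 3 at point 10

Zone of each point (C = within 1σ̂, B = 1σ̂–2σ̂, A = 2σ̂–3σ̂, * = beyond 3σ̂; sign = side of CL): 1:+B, 2:+C, 3:+C, 4:-B, 5:-C, 6:-B, 7:+B, 8:+B, 9:+B, 10:+A, 11:+C, 12:-B, 13:+C, 14:+B
Rule 3 (four of five consecutive points beyond the same 1σ limit) is satisfied at point 10.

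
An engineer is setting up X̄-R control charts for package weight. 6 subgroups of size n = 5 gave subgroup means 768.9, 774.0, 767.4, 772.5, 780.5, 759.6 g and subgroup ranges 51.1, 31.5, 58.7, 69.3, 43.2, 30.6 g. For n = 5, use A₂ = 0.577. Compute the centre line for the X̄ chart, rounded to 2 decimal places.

X̄̄ = (768.9 + 774.0 + 767.4 + 772.5 + 780.5 + 759.6) / 6 = 4622.9000 / 6 = 770.4833
CL = X̄̄ = 770.4833

770.48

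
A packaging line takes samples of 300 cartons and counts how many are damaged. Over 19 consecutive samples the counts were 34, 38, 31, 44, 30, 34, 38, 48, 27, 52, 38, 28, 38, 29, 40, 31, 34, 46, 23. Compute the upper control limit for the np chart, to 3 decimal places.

p̄ = Σdᵢ / (k·n) = 683 / (19 × 300) = 0.11982
UCL = np̄ + 3·√(np̄(1−p̄)) = 35.9474 + 3 × √(35.9474×0.88018) = 35.9474 + 3 × 5.6249 = 52.8222

52.822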